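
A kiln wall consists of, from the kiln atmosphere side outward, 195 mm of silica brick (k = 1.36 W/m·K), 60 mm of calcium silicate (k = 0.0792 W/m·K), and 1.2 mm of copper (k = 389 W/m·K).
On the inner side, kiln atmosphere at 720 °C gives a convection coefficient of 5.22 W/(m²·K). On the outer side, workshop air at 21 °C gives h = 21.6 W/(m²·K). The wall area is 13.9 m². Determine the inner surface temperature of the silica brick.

T ≈ 602 °C

Using the resistance-network approach (series):
R_inner film = 1/(h_i·A) = 1/(5.22×13.9) = 0.01378 K/W
R_silica brick = L/(kA) = 0.195/(1.36×13.9) = 0.01032 K/W
R_calcium silicate = L/(kA) = 0.06/(0.0792×13.9) = 0.0545 K/W
R_copper = L/(kA) = 0.0012/(389×13.9) = 2.219×10^-7 K/W
R_outer film = 1/(h_o·A) = 1/(21.6×13.9) = 0.003331 K/W
R_total = 0.08193 K/W;  Q = ΔT/R_total = 699/0.08193 = 8532 W
T_interface = T_inner − Q·ΣR(inner→interface) = 720 − 8530×0.01378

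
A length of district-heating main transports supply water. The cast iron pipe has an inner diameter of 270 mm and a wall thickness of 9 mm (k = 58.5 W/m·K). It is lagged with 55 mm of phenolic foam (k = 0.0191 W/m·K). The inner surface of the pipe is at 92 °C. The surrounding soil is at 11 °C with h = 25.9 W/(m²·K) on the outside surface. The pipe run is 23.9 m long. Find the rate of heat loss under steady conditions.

Q ≈ 710 W

Radial resistances (cylindrical: R_cond = ln(r_o/r_i)/(2πkL), R_conv = 1/(h·2πrL)):
R_cast iron pipe wall = ln(144/135)/(2π×58.5×23.9) = 7.347×10^-6 K/W
R_phenolic foam = ln(199/144)/(2π×0.0191×23.9) = 0.1128 K/W
R_outer film = 1/(h_o·2πr_oL) = 1/(25.9×2π×0.199×23.9) = 0.001292 K/W
R_total = 0.1141 K/W
Q = ΔT/R_total = 81/0.1141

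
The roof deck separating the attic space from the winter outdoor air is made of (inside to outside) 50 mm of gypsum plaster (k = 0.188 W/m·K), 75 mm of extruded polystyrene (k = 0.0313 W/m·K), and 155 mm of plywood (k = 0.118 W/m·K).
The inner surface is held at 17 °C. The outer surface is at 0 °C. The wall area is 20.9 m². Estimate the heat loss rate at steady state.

Using the resistance-network approach (series):
R_gypsum plaster = L/(kA) = 0.05/(0.188×20.9) = 0.01273 K/W
R_extruded polystyrene = L/(kA) = 0.075/(0.0313×20.9) = 0.1146 K/W
R_plywood = L/(kA) = 0.155/(0.118×20.9) = 0.06285 K/W
R_total = 0.1902 K/W
Q = ΔT / R_total = 17 / 0.1902

Q ≈ 89.4 W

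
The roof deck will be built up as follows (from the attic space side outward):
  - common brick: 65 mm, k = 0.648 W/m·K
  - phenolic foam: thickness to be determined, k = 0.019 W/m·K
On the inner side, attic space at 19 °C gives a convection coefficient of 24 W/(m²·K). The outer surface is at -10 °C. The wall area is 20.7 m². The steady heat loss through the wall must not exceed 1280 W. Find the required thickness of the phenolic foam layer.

Using the resistance-network approach (series):
R_inner film = 1/(h_i·A) = 1/(24×20.7) = 0.002013 K/W
R_common brick = L/(kA) = 0.065/(0.648×20.7) = 0.004846 K/W
Sum of the known resistances R_other = 0.006859 K/W
Required total resistance R_tot = ΔT/Q_allow = 29/1280 = 0.02266 K/W
R_phenolic foam = R_tot − R_other = 0.0158 K/W
L = R·k·A = 0.0158×0.019×20.7

L ≈ 6.21 mm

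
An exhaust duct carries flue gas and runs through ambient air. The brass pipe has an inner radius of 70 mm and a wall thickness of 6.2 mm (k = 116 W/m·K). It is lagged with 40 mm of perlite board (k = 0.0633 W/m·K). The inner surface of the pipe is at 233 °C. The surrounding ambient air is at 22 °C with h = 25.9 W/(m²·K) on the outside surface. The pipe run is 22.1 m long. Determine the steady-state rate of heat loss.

Q ≈ 4190 W

Per-layer cylindrical resistances, series-summed:
R_brass pipe wall = ln(76.2/70)/(2π×116×22.1) = 5.269×10^-6 K/W
R_perlite board = ln(116.2/76.2)/(2π×0.0633×22.1) = 0.04801 K/W
R_outer film = 1/(h_o·2πr_oL) = 1/(25.9×2π×0.1162×22.1) = 0.002393 K/W
R_total = 0.0504 K/W
Q = ΔT/R_total = 211/0.0504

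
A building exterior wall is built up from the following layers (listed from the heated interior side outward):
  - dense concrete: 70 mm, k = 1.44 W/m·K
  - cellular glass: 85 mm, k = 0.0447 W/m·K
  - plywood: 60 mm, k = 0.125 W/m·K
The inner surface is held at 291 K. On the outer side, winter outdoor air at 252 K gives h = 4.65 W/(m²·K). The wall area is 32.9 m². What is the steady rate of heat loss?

Thermal resistances in series:
R_dense concrete = L/(kA) = 0.07/(1.44×32.9) = 0.001478 K/W
R_cellular glass = L/(kA) = 0.085/(0.0447×32.9) = 0.0578 K/W
R_plywood = L/(kA) = 0.06/(0.125×32.9) = 0.01459 K/W
R_outer film = 1/(h_o·A) = 1/(4.65×32.9) = 0.006537 K/W
R_total = 0.0804 K/W
Q = ΔT / R_total = 39 / 0.0804

Q ≈ 485 W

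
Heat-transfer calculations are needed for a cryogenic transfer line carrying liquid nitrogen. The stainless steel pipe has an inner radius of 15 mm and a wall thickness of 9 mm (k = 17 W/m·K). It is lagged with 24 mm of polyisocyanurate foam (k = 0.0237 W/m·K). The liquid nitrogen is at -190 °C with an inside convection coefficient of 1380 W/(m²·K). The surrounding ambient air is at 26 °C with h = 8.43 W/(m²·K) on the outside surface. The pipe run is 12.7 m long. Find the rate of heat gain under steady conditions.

Per-layer cylindrical resistances, series-summed:
R_inner film = 1/(h_i·2πr₁L) = 1/(1380×2π×0.015×12.7) = 6.054×10^-4 K/W
R_stainless steel pipe wall = ln(24/15)/(2π×17×12.7) = 3.465×10^-4 K/W
R_polyisocyanurate foam = ln(48/24)/(2π×0.0237×12.7) = 0.3665 K/W
R_outer film = 1/(h_o·2πr_oL) = 1/(8.43×2π×0.048×12.7) = 0.03097 K/W
R_total = 0.3984 K/W
Q = ΔT/R_total = 216/0.3984

Q ≈ 542 W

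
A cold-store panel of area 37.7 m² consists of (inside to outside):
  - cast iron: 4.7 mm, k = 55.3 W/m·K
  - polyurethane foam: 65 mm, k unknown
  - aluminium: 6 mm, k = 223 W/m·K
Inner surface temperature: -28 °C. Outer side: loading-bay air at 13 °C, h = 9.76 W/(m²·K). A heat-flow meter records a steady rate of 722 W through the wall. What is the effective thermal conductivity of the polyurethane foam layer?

k ≈ 0.0319 W/(m·K)

Using the resistance-network approach (series):
R_cast iron = L/(kA) = 0.0047/(55.3×37.7) = 2.254×10^-6 K/W
R_aluminium = L/(kA) = 0.006/(223×37.7) = 7.137×10^-7 K/W
R_outer film = 1/(h_o·A) = 1/(9.76×37.7) = 0.002718 K/W
Sum of known resistances R_other = 0.002721 K/W
Total R = ΔT/Q = 41/722 = 0.05679 K/W
R_polyurethane foam = R_total − R_other = 0.05407 K/W
k = L/(R·A) = 0.065/(0.05407×37.7)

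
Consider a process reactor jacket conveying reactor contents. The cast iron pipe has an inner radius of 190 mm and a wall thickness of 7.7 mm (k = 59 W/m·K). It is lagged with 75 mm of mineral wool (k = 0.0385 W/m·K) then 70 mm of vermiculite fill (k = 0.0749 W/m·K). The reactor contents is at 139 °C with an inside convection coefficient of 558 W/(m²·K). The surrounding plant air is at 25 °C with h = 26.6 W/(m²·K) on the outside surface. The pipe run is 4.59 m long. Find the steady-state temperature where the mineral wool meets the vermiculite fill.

T ≈ 56.3 °C

Radial resistances (cylindrical: R_cond = ln(r_o/r_i)/(2πkL), R_conv = 1/(h·2πrL)):
R_inner film = 1/(h_i·2πr₁L) = 1/(558×2π×0.19×4.59) = 3.271×10^-4 K/W
R_cast iron pipe wall = ln(197.7/190)/(2π×59×4.59) = 2.335×10^-5 K/W
R_mineral wool = ln(272.7/197.7)/(2π×0.0385×4.59) = 0.2897 K/W
R_vermiculite fill = ln(342.7/272.7)/(2π×0.0749×4.59) = 0.1058 K/W
R_outer film = 1/(h_o·2πr_oL) = 1/(26.6×2π×0.3427×4.59) = 0.003804 K/W
R_total = 0.3996 K/W
Q = ΔT/R_total = 114/0.3996
Q = 285 W
T_interface = T_inner − Q·ΣR(inner→interface) = 139 − 285×0.29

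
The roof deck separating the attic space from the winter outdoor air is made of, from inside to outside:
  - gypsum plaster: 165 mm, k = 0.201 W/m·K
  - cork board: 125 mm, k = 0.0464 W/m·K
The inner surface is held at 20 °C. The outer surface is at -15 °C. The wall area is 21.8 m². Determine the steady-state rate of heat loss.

Q ≈ 217 W

Series thermal resistances:
R_gypsum plaster = L/(kA) = 0.165/(0.201×21.8) = 0.03766 K/W
R_cork board = L/(kA) = 0.125/(0.0464×21.8) = 0.1236 K/W
R_total = 0.1612 K/W
Q = ΔT / R_total = 35 / 0.1612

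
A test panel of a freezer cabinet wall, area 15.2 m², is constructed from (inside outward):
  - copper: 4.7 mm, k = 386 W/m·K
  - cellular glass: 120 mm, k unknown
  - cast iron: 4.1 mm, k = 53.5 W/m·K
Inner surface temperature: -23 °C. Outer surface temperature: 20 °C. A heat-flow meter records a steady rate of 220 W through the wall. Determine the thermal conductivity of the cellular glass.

Model the wall as resistances in series:
R_copper = L/(kA) = 0.0047/(386×15.2) = 8.011×10^-7 K/W
R_cast iron = L/(kA) = 0.0041/(53.5×15.2) = 5.042×10^-6 K/W
Sum of known resistances R_other = 5.843×10^-6 K/W
Total R = ΔT/Q = 43/220 = 0.1955 K/W
R_cellular glass = R_total − R_other = 0.1954 K/W
k = L/(R·A) = 0.12/(0.1954×15.2)

k ≈ 0.0404 W/(m·K)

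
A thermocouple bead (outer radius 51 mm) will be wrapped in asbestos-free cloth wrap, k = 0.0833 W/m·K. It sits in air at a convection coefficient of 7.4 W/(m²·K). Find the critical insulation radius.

r_cr ≈ 22.5 mm

For a sphere r_cr = 2k/h = 2×0.0833/7.4
r_cr = 22.5 mm; since the bare radius (51 mm) is above r_cr, any added insulation will reduce heat loss.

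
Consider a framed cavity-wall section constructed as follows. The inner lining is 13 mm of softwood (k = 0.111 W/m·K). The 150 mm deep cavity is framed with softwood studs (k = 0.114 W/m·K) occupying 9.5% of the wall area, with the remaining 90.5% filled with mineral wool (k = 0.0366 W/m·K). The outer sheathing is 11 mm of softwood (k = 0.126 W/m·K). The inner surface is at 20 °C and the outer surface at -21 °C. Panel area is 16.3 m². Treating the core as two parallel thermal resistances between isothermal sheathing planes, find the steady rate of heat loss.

Sheathing layers in series; stud and cavity paths in parallel between them.
R_inner = 0.013/(0.111×16.3) = 0.007185 K/W
R_stud  = 0.15/(0.114×0.095×16.3) = 0.8497 K/W
R_cav   = 0.15/(0.0366×0.905×16.3) = 0.2778 K/W
1/R_core = 1/R_stud + 1/R_cav → R_core = 0.2094 K/W
R_outer = 0.011/(0.126×16.3) = 0.005356 K/W
R_total = 0.2219 K/W
Q = ΔT/R_total = 41/0.2219

Q ≈ 185 W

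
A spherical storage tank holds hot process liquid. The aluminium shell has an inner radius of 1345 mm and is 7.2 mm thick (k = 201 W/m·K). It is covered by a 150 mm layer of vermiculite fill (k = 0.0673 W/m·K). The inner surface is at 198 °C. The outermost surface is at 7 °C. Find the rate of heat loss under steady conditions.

Q ≈ 2190 W

Spherical conduction: R = (1/r_in − 1/r_out)/(4πk) per layer; series-sum.
R_aluminium shell = (1/1.345 − 1/1.3522)/(4π×201) = 1.567×10^-6 K/W
R_vermiculite fill = (1/1.3522 − 1/1.5022)/(4π×0.0673) = 0.08732 K/W
R_total = 0.08732 K/W
Q = ΔT/R_total = 191/0.08732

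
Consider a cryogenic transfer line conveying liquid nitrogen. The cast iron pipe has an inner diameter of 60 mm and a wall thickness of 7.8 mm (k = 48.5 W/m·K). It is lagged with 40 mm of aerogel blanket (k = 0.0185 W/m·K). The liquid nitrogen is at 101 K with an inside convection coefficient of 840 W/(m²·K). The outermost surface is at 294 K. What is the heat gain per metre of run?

For a radial system each layer contributes R = ln(r_out/r_in)/(2πkL); films add R = 1/(hA).
R_inner film = 1/(h_i·2πr₁L) = 1/(840×2π×0.03×1) = 0.006316 K/W
R_cast iron pipe wall = ln(37.8/30)/(2π×48.5×1) = 7.584×10^-4 K/W
R_aerogel blanket = ln(77.8/37.8)/(2π×0.0185×1) = 6.21 K/W
R_total = 6.217 K/W
Q = ΔT/R_total = 193/6.217

q′ ≈ 31 W/m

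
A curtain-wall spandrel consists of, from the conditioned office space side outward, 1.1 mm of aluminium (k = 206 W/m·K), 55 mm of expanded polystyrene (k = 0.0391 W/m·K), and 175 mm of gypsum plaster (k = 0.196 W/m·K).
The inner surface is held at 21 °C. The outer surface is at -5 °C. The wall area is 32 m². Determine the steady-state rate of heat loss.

Using the resistance-network approach (series):
R_aluminium = L/(kA) = 0.0011/(206×32) = 1.669×10^-7 K/W
R_expanded polystyrene = L/(kA) = 0.055/(0.0391×32) = 0.04396 K/W
R_gypsum plaster = L/(kA) = 0.175/(0.196×32) = 0.0279 K/W
R_total = 0.07186 K/W
Q = ΔT / R_total = 26 / 0.07186

Q ≈ 362 W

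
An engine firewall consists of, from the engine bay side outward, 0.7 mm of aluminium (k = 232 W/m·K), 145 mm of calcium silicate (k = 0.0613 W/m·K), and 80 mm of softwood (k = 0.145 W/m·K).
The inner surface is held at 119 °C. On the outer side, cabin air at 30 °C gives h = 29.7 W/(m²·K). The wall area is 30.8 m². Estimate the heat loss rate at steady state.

Using the resistance-network approach (series):
R_aluminium = L/(kA) = 0.0007/(232×30.8) = 9.796×10^-8 K/W
R_calcium silicate = L/(kA) = 0.145/(0.0613×30.8) = 0.0768 K/W
R_softwood = L/(kA) = 0.08/(0.145×30.8) = 0.01791 K/W
R_outer film = 1/(h_o·A) = 1/(29.7×30.8) = 0.001093 K/W
R_total = 0.09581 K/W
Q = ΔT / R_total = 89 / 0.09581

Q ≈ 929 W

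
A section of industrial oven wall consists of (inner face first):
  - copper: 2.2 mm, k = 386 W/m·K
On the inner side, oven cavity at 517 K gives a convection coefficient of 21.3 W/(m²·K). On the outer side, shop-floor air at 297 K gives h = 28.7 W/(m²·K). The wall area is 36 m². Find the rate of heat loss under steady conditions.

Q ≈ 96800 W

Treating each layer as a thermal resistance in series:
R_inner film = 1/(h_i·A) = 1/(21.3×36) = 0.001304 K/W
R_copper = L/(kA) = 0.0022/(386×36) = 1.583×10^-7 K/W
R_outer film = 1/(h_o·A) = 1/(28.7×36) = 9.679×10^-4 K/W
R_total = 0.002272 K/W
Q = ΔT / R_total = 220 / 0.002272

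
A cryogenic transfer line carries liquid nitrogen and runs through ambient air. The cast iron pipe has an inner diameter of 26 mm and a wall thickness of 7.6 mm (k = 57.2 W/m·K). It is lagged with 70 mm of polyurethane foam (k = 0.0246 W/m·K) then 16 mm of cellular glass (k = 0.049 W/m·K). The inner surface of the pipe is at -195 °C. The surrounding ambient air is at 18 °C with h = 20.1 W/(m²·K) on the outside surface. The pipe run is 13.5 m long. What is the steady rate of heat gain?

Treating each annulus and film as a series resistance:
R_cast iron pipe wall = ln(20.6/13)/(2π×57.2×13.5) = 9.488×10^-5 K/W
R_polyurethane foam = ln(90.6/20.6)/(2π×0.0246×13.5) = 0.7098 K/W
R_cellular glass = ln(106.6/90.6)/(2π×0.049×13.5) = 0.03913 K/W
R_outer film = 1/(h_o·2πr_oL) = 1/(20.1×2π×0.1066×13.5) = 0.005502 K/W
R_total = 0.7546 K/W
Q = ΔT/R_total = 213/0.7546

Q ≈ 282 W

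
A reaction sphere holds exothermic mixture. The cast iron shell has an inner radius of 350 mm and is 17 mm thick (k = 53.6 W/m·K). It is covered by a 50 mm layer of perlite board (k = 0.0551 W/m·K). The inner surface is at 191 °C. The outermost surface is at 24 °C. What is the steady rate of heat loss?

Spherical conduction: R = (1/r_in − 1/r_out)/(4πk) per layer; series-sum.
R_cast iron shell = (1/0.35 − 1/0.367)/(4π×53.6) = 1.965×10^-4 K/W
R_perlite board = (1/0.367 − 1/0.417)/(4π×0.0551) = 0.4719 K/W
R_total = 0.472 K/W
Q = ΔT/R_total = 167/0.472

Q ≈ 354 W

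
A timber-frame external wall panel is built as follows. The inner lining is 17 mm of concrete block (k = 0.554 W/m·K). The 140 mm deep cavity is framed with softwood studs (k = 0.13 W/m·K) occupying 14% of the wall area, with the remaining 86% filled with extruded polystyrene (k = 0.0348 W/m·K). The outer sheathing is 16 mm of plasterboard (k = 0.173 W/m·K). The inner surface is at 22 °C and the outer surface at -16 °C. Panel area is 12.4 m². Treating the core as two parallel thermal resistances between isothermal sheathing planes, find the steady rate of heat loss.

Q ≈ 155 W

Sheathing layers in series; stud and cavity paths in parallel between them.
R_inner = 0.017/(0.554×12.4) = 0.002475 K/W
R_stud  = 0.14/(0.13×0.14×12.4) = 0.6203 K/W
R_cav   = 0.14/(0.0348×0.86×12.4) = 0.3772 K/W
1/R_core = 1/R_stud + 1/R_cav → R_core = 0.2346 K/W
R_outer = 0.016/(0.173×12.4) = 0.007459 K/W
R_total = 0.2445 K/W
Q = ΔT/R_total = 38/0.2445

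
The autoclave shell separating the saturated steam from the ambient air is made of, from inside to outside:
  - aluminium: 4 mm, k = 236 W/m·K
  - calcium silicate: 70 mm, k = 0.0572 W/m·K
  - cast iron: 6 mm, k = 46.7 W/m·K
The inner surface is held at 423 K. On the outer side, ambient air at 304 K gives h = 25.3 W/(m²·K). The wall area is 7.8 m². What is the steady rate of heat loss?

Model the wall as resistances in series:
R_aluminium = L/(kA) = 0.004/(236×7.8) = 2.173×10^-6 K/W
R_calcium silicate = L/(kA) = 0.07/(0.0572×7.8) = 0.1569 K/W
R_cast iron = L/(kA) = 0.006/(46.7×7.8) = 1.647×10^-5 K/W
R_outer film = 1/(h_o·A) = 1/(25.3×7.8) = 0.005067 K/W
R_total = 0.162 K/W
Q = ΔT / R_total = 119 / 0.162

Q ≈ 735 W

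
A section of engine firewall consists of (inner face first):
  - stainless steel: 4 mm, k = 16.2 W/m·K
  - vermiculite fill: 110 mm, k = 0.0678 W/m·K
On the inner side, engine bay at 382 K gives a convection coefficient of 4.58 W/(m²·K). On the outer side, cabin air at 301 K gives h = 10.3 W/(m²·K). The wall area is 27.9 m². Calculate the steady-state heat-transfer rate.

Q ≈ 1170 W

Series thermal resistances:
R_inner film = 1/(h_i·A) = 1/(4.58×27.9) = 0.007826 K/W
R_stainless steel = L/(kA) = 0.004/(16.2×27.9) = 8.85×10^-6 K/W
R_vermiculite fill = L/(kA) = 0.11/(0.0678×27.9) = 0.05815 K/W
R_outer film = 1/(h_o·A) = 1/(10.3×27.9) = 0.00348 K/W
R_total = 0.06947 K/W
Q = ΔT / R_total = 81 / 0.06947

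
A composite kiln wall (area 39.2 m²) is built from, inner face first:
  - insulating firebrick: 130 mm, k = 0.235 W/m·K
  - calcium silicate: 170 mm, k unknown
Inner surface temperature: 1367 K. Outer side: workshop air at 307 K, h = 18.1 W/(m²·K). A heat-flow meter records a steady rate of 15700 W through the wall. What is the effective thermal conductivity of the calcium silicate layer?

Series thermal resistances:
R_insulating firebrick = L/(kA) = 0.13/(0.235×39.2) = 0.01411 K/W
R_outer film = 1/(h_o·A) = 1/(18.1×39.2) = 0.001409 K/W
Sum of known resistances R_other = 0.01552 K/W
Total R = ΔT/Q = 1060/15700 = 0.06752 K/W
R_calcium silicate = R_total − R_other = 0.05199 K/W
k = L/(R·A) = 0.17/(0.05199×39.2)

k ≈ 0.0834 W/(m·K)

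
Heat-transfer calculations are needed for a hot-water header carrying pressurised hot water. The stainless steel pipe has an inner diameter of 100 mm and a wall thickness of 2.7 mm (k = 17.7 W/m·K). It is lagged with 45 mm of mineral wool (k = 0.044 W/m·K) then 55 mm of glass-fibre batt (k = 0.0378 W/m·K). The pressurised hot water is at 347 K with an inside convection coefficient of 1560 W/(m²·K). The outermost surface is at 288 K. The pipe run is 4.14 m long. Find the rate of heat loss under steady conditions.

Q ≈ 59.3 W

Per-layer cylindrical resistances, series-summed:
R_inner film = 1/(h_i·2πr₁L) = 1/(1560×2π×0.05×4.14) = 4.929×10^-4 K/W
R_stainless steel pipe wall = ln(52.7/50)/(2π×17.7×4.14) = 1.142×10^-4 K/W
R_mineral wool = ln(97.7/52.7)/(2π×0.044×4.14) = 0.5393 K/W
R_glass-fibre batt = ln(152.7/97.7)/(2π×0.0378×4.14) = 0.4542 K/W
R_total = 0.9941 K/W
Q = ΔT/R_total = 59/0.9941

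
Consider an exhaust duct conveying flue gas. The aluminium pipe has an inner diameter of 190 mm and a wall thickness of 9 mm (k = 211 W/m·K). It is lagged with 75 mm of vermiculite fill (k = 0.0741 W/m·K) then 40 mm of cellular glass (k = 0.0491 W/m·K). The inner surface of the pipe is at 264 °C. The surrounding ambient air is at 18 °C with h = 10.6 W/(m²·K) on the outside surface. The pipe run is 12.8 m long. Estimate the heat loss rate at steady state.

Cylindrical conduction, so R = ln(r₂/r₁)/(2πkL) per layer, in series:
R_aluminium pipe wall = ln(104/95)/(2π×211×12.8) = 5.334×10^-6 K/W
R_vermiculite fill = ln(179/104)/(2π×0.0741×12.8) = 0.09111 K/W
R_cellular glass = ln(219/179)/(2π×0.0491×12.8) = 0.05107 K/W
R_outer film = 1/(h_o·2πr_oL) = 1/(10.6×2π×0.219×12.8) = 0.005356 K/W
R_total = 0.1476 K/W
Q = ΔT/R_total = 246/0.1476

Q ≈ 1670 W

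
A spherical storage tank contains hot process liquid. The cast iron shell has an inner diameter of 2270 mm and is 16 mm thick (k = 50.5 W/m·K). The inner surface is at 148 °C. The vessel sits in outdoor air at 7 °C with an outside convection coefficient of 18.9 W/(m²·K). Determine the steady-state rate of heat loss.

Q ≈ 44100 W

Spherical conduction: R = (1/r_in − 1/r_out)/(4πk) per layer; series-sum.
R_cast iron shell = (1/1.135 − 1/1.151)/(4π×50.5) = 1.93×10^-5 K/W
R_outer film = 1/(h·4πr_o²) = 1/(18.9×4π×1.151²) = 0.003178 K/W
R_total = 0.003197 K/W
Q = ΔT/R_total = 141/0.003197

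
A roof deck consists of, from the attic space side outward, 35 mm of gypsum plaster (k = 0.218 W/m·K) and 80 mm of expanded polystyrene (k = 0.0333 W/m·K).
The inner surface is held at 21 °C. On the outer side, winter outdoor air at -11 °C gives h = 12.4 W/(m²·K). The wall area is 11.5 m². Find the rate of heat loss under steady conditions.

Model the wall as resistances in series:
R_gypsum plaster = L/(kA) = 0.035/(0.218×11.5) = 0.01396 K/W
R_expanded polystyrene = L/(kA) = 0.08/(0.0333×11.5) = 0.2089 K/W
R_outer film = 1/(h_o·A) = 1/(12.4×11.5) = 0.007013 K/W
R_total = 0.2299 K/W
Q = ΔT / R_total = 32 / 0.2299

Q ≈ 139 W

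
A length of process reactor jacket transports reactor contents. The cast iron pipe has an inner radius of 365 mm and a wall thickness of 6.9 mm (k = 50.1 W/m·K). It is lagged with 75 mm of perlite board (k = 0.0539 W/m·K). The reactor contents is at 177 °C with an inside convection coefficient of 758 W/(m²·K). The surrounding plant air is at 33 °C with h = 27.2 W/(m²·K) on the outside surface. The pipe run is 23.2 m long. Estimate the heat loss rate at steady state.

Radial resistances (cylindrical: R_cond = ln(r_o/r_i)/(2πkL), R_conv = 1/(h·2πrL)):
R_inner film = 1/(h_i·2πr₁L) = 1/(758×2π×0.365×23.2) = 2.48×10^-5 K/W
R_cast iron pipe wall = ln(371.9/365)/(2π×50.1×23.2) = 2.564×10^-6 K/W
R_perlite board = ln(446.9/371.9)/(2π×0.0539×23.2) = 0.02338 K/W
R_outer film = 1/(h_o·2πr_oL) = 1/(27.2×2π×0.4469×23.2) = 5.644×10^-4 K/W
R_total = 0.02397 K/W
Q = ΔT/R_total = 144/0.02397

Q ≈ 6010 W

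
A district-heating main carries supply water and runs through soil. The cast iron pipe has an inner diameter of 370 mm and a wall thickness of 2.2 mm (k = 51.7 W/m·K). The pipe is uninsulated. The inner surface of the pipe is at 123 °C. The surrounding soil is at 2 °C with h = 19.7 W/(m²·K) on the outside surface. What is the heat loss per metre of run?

q′ ≈ 2800 W/m

Radial resistances (cylindrical: R_cond = ln(r_o/r_i)/(2πkL), R_conv = 1/(h·2πrL)):
R_cast iron pipe wall = ln(187.2/185)/(2π×51.7×1) = 3.639×10^-5 K/W
R_outer film = 1/(h_o·2πr_oL) = 1/(19.7×2π×0.1872×1) = 0.04316 K/W
R_total = 0.04319 K/W
Q = ΔT/R_total = 121/0.04319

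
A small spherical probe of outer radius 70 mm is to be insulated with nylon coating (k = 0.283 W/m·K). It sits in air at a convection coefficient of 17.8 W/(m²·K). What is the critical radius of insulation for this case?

r_cr ≈ 31.8 mm

For a sphere r_cr = 2k/h = 2×0.283/17.8
r_cr = 31.8 mm; since the bare radius (70 mm) is above r_cr, any added insulation will reduce heat loss.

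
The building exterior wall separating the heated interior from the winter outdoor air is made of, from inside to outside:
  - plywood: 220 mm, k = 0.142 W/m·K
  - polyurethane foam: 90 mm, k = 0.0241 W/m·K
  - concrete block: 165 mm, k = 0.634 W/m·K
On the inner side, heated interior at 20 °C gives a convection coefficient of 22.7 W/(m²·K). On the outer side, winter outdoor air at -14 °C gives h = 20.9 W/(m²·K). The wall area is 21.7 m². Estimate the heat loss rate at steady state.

Q ≈ 131 W

Model the wall as resistances in series:
R_inner film = 1/(h_i·A) = 1/(22.7×21.7) = 0.00203 K/W
R_plywood = L/(kA) = 0.22/(0.142×21.7) = 0.0714 K/W
R_polyurethane foam = L/(kA) = 0.09/(0.0241×21.7) = 0.1721 K/W
R_concrete block = L/(kA) = 0.165/(0.634×21.7) = 0.01199 K/W
R_outer film = 1/(h_o·A) = 1/(20.9×21.7) = 0.002205 K/W
R_total = 0.2597 K/W
Q = ΔT / R_total = 34 / 0.2597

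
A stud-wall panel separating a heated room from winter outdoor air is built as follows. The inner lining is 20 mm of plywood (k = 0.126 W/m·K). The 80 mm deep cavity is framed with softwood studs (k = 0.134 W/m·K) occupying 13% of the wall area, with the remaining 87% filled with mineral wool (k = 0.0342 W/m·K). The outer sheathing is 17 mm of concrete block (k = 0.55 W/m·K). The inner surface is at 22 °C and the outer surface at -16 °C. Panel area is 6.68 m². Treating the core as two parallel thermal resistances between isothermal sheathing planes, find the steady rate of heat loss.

Sheathing layers in series; stud and cavity paths in parallel between them.
R_inner = 0.02/(0.126×6.68) = 0.02376 K/W
R_stud  = 0.08/(0.134×0.13×6.68) = 0.6875 K/W
R_cav   = 0.08/(0.0342×0.87×6.68) = 0.4025 K/W
1/R_core = 1/R_stud + 1/R_cav → R_core = 0.2539 K/W
R_outer = 0.017/(0.55×6.68) = 0.004627 K/W
R_total = 0.2823 K/W
Q = ΔT/R_total = 38/0.2823

Q ≈ 135 W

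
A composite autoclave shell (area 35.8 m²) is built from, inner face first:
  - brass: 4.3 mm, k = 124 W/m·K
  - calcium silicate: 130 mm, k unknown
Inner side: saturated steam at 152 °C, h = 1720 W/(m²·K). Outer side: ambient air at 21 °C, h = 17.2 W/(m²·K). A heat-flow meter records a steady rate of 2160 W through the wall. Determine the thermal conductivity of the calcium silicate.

Thermal resistances in series:
R_inner film = 1/(h_i·A) = 1/(1720×35.8) = 1.624×10^-5 K/W
R_brass = L/(kA) = 0.0043/(124×35.8) = 9.686×10^-7 K/W
R_outer film = 1/(h_o·A) = 1/(17.2×35.8) = 0.001624 K/W
Sum of known resistances R_other = 0.001641 K/W
Total R = ΔT/Q = 131/2160 = 0.06065 K/W
R_calcium silicate = R_total − R_other = 0.05901 K/W
k = L/(R·A) = 0.13/(0.05901×35.8)

k ≈ 0.0615 W/(m·K)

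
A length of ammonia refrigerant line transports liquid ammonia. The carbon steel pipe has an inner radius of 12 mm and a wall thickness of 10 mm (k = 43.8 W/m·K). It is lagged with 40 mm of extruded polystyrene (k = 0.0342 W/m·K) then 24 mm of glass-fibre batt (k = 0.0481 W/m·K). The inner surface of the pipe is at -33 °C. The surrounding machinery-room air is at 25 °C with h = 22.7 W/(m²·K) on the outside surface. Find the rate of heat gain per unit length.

Radial resistances (cylindrical: R_cond = ln(r_o/r_i)/(2πkL), R_conv = 1/(h·2πrL)):
R_carbon steel pipe wall = ln(22/12)/(2π×43.8×1) = 0.002203 K/W
R_extruded polystyrene = ln(62/22)/(2π×0.0342×1) = 4.822 K/W
R_glass-fibre batt = ln(86/62)/(2π×0.0481×1) = 1.083 K/W
R_outer film = 1/(h_o·2πr_oL) = 1/(22.7×2π×0.086×1) = 0.08153 K/W
R_total = 5.988 K/W
Q = ΔT/R_total = 58/5.988

q′ ≈ 9.69 W/m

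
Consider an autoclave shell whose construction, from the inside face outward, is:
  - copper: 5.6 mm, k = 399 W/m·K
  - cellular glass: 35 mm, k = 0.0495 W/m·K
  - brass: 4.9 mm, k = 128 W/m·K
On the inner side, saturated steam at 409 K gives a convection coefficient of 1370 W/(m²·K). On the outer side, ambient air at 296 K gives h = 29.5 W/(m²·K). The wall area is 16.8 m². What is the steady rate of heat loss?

Q ≈ 2560 W

Series thermal resistances:
R_inner film = 1/(h_i·A) = 1/(1370×16.8) = 4.345×10^-5 K/W
R_copper = L/(kA) = 0.0056/(399×16.8) = 8.354×10^-7 K/W
R_cellular glass = L/(kA) = 0.035/(0.0495×16.8) = 0.04209 K/W
R_brass = L/(kA) = 0.0049/(128×16.8) = 2.279×10^-6 K/W
R_outer film = 1/(h_o·A) = 1/(29.5×16.8) = 0.002018 K/W
R_total = 0.04415 K/W
Q = ΔT / R_total = 113 / 0.04415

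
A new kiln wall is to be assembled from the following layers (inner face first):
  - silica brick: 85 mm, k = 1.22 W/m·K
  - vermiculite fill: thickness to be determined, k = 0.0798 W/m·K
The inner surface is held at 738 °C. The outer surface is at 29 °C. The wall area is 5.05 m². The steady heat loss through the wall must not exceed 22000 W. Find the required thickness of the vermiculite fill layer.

Series thermal resistances:
R_silica brick = L/(kA) = 0.085/(1.22×5.05) = 0.0138 K/W
Sum of the known resistances R_other = 0.0138 K/W
Required total resistance R_tot = ΔT/Q_allow = 709/22000 = 0.03223 K/W
R_vermiculite fill = R_tot − R_other = 0.01843 K/W
L = R·k·A = 0.01843×0.0798×5.05

L ≈ 7.43 mm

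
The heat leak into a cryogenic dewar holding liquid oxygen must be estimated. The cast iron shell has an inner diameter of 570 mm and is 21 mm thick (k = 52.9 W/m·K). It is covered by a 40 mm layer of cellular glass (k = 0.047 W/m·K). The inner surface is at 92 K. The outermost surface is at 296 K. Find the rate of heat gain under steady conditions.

Q ≈ 319 W

Radial (spherical) resistances in series:
R_cast iron shell = (1/0.285 − 1/0.306)/(4π×52.9) = 3.622×10^-4 K/W
R_cellular glass = (1/0.306 − 1/0.346)/(4π×0.047) = 0.6397 K/W
R_total = 0.64 K/W
Q = ΔT/R_total = 204/0.64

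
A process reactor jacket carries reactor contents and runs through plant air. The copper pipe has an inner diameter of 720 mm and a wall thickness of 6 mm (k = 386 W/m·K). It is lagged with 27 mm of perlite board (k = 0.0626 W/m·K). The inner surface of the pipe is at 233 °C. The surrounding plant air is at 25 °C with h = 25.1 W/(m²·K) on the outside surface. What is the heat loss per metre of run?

Treating each annulus and film as a series resistance:
R_copper pipe wall = ln(366/360)/(2π×386×1) = 6.815×10^-6 K/W
R_perlite board = ln(393/366)/(2π×0.0626×1) = 0.181 K/W
R_outer film = 1/(h_o·2πr_oL) = 1/(25.1×2π×0.393×1) = 0.01613 K/W
R_total = 0.1971 K/W
Q = ΔT/R_total = 208/0.1971

q′ ≈ 1060 W/m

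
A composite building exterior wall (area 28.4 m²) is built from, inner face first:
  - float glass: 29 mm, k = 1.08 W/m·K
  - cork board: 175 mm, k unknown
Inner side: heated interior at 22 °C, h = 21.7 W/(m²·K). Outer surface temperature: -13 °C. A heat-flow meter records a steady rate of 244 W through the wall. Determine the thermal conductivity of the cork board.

Thermal resistances in series:
R_inner film = 1/(h_i·A) = 1/(21.7×28.4) = 0.001623 K/W
R_float glass = L/(kA) = 0.029/(1.08×28.4) = 9.455×10^-4 K/W
Sum of known resistances R_other = 0.002568 K/W
Total R = ΔT/Q = 35/244 = 0.1434 K/W
R_cork board = R_total − R_other = 0.1409 K/W
k = L/(R·A) = 0.175/(0.1409×28.4)

k ≈ 0.0437 W/(m·K)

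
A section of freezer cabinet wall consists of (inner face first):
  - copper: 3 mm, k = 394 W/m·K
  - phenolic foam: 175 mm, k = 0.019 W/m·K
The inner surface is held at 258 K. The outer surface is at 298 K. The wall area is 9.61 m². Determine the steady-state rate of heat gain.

Q ≈ 41.7 W

Treating each layer as a thermal resistance in series:
R_copper = L/(kA) = 0.003/(394×9.61) = 7.923×10^-7 K/W
R_phenolic foam = L/(kA) = 0.175/(0.019×9.61) = 0.9584 K/W
R_total = 0.9584 K/W
Q = ΔT / R_total = 40 / 0.9584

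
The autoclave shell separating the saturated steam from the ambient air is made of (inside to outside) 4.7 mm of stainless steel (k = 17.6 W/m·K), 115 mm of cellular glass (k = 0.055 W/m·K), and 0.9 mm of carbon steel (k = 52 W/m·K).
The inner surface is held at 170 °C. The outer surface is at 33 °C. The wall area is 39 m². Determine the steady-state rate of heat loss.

Q ≈ 2560 W

Thermal resistances in series:
R_stainless steel = L/(kA) = 0.0047/(17.6×39) = 6.847×10^-6 K/W
R_cellular glass = L/(kA) = 0.115/(0.055×39) = 0.05361 K/W
R_carbon steel = L/(kA) = 0.0009/(52×39) = 4.438×10^-7 K/W
R_total = 0.05362 K/W
Q = ΔT / R_total = 137 / 0.05362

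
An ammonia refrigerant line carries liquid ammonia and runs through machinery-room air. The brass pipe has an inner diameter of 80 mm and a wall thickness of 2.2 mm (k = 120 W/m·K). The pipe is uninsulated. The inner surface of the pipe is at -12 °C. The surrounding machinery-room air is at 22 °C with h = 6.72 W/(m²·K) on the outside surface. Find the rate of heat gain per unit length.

q′ ≈ 60.6 W/m

Treating each annulus and film as a series resistance:
R_brass pipe wall = ln(42.2/40)/(2π×120×1) = 7.101×10^-5 K/W
R_outer film = 1/(h_o·2πr_oL) = 1/(6.72×2π×0.0422×1) = 0.5612 K/W
R_total = 0.5613 K/W
Q = ΔT/R_total = 34/0.5613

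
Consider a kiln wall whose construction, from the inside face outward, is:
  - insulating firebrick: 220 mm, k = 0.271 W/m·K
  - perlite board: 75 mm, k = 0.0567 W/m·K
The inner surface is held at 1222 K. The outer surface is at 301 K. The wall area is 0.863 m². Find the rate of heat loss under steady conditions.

Q ≈ 372 W

Series thermal resistances:
R_insulating firebrick = L/(kA) = 0.22/(0.271×0.863) = 0.9407 K/W
R_perlite board = L/(kA) = 0.075/(0.0567×0.863) = 1.533 K/W
R_total = 2.473 K/W
Q = ΔT / R_total = 921 / 2.473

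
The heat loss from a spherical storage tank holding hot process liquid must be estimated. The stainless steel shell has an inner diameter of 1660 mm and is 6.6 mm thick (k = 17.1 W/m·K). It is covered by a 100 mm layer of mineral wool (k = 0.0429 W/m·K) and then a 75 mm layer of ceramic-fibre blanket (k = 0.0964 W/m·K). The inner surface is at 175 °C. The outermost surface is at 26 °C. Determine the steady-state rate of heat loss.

Q ≈ 493 W

For a spherical shell R = (1/r₁ − 1/r₂)/(4πk); film R = 1/(h·4πr²). In series:
R_stainless steel shell = (1/0.83 − 1/0.8366)/(4π×17.1) = 4.423×10^-5 K/W
R_mineral wool = (1/0.8366 − 1/0.9366)/(4π×0.0429) = 0.2367 K/W
R_ceramic-fibre blanket = (1/0.9366 − 1/1.0116)/(4π×0.0964) = 0.06534 K/W
R_total = 0.3021 K/W
Q = ΔT/R_total = 149/0.3021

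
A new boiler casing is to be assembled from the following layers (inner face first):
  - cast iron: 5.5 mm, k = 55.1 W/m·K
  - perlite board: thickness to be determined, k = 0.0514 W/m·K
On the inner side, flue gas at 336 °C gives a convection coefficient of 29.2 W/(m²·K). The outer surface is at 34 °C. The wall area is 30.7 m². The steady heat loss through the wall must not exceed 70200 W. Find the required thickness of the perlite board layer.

Thermal resistances in series:
R_inner film = 1/(h_i·A) = 1/(29.2×30.7) = 0.001116 K/W
R_cast iron = L/(kA) = 0.0055/(55.1×30.7) = 3.251×10^-6 K/W
Sum of the known resistances R_other = 0.001119 K/W
Required total resistance R_tot = ΔT/Q_allow = 302/70200 = 0.004302 K/W
R_perlite board = R_tot − R_other = 0.003183 K/W
L = R·k·A = 0.003183×0.0514×30.7

L ≈ 5.02 mm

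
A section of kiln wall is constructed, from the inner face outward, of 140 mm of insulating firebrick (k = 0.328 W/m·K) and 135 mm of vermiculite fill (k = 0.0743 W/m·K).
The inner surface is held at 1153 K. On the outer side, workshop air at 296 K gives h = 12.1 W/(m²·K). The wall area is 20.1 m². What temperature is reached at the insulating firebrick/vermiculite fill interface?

T ≈ 996 K

Model the wall as resistances in series:
R_insulating firebrick = L/(kA) = 0.14/(0.328×20.1) = 0.02124 K/W
R_vermiculite fill = L/(kA) = 0.135/(0.0743×20.1) = 0.0904 K/W
R_outer film = 1/(h_o·A) = 1/(12.1×20.1) = 0.004112 K/W
R_total = 0.1157 K/W;  Q = ΔT/R_total = 857/0.1157 = 7404 W
T_interface = T_inner − Q·ΣR(inner→interface) = 1153 − 7400×0.02124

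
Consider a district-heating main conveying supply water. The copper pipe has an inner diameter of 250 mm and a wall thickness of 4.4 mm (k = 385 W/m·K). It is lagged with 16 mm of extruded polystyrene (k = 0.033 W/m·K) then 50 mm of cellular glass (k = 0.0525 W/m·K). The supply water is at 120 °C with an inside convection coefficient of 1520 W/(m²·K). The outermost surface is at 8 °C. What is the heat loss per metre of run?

Cylindrical conduction, so R = ln(r₂/r₁)/(2πkL) per layer, in series:
R_inner film = 1/(h_i·2πr₁L) = 1/(1520×2π×0.125×1) = 8.377×10^-4 K/W
R_copper pipe wall = ln(129.4/125)/(2π×385×1) = 1.43×10^-5 K/W
R_extruded polystyrene = ln(145.4/129.4)/(2π×0.033×1) = 0.5623 K/W
R_cellular glass = ln(195.4/145.4)/(2π×0.0525×1) = 0.896 K/W
R_total = 1.459 K/W
Q = ΔT/R_total = 112/1.459

q′ ≈ 76.8 W/m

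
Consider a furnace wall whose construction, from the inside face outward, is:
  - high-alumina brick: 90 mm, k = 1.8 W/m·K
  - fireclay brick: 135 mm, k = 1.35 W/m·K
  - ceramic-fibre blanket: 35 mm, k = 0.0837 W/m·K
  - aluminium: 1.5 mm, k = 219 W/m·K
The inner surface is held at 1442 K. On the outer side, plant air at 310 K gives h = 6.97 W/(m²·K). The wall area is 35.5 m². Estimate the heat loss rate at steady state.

Q ≈ 56500 W

Treating each layer as a thermal resistance in series:
R_high-alumina brick = L/(kA) = 0.09/(1.8×35.5) = 0.001408 K/W
R_fireclay brick = L/(kA) = 0.135/(1.35×35.5) = 0.002817 K/W
R_ceramic-fibre blanket = L/(kA) = 0.035/(0.0837×35.5) = 0.01178 K/W
R_aluminium = L/(kA) = 0.0015/(219×35.5) = 1.929×10^-7 K/W
R_outer film = 1/(h_o·A) = 1/(6.97×35.5) = 0.004041 K/W
R_total = 0.02005 K/W
Q = ΔT / R_total = 1132 / 0.02005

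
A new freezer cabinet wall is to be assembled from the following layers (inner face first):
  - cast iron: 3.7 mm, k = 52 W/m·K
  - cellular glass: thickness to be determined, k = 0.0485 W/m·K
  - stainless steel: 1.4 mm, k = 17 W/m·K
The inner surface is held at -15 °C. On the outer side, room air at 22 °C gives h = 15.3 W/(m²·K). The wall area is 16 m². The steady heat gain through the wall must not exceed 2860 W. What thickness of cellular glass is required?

L ≈ 6.86 mm

Thermal resistances in series:
R_cast iron = L/(kA) = 0.0037/(52×16) = 4.447×10^-6 K/W
R_stainless steel = L/(kA) = 0.0014/(17×16) = 5.147×10^-6 K/W
R_outer film = 1/(h_o·A) = 1/(15.3×16) = 0.004085 K/W
Sum of the known resistances R_other = 0.004095 K/W
Required total resistance R_tot = ΔT/Q_allow = 37/2860 = 0.01294 K/W
R_cellular glass = R_tot − R_other = 0.008843 K/W
L = R·k·A = 0.008843×0.0485×16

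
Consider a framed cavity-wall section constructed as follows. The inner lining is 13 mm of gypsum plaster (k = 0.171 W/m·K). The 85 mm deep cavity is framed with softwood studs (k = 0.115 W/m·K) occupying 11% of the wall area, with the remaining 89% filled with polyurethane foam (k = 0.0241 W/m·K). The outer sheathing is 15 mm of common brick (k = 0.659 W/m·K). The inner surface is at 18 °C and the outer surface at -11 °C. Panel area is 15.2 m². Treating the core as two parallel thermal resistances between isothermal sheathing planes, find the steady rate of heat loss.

Sheathing layers in series; stud and cavity paths in parallel between them.
R_inner = 0.013/(0.171×15.2) = 0.005002 K/W
R_stud  = 0.085/(0.115×0.11×15.2) = 0.4421 K/W
R_cav   = 0.085/(0.0241×0.89×15.2) = 0.2607 K/W
1/R_core = 1/R_stud + 1/R_cav → R_core = 0.164 K/W
R_outer = 0.015/(0.659×15.2) = 0.001497 K/W
R_total = 0.1705 K/W
Q = ΔT/R_total = 29/0.1705

Q ≈ 170 W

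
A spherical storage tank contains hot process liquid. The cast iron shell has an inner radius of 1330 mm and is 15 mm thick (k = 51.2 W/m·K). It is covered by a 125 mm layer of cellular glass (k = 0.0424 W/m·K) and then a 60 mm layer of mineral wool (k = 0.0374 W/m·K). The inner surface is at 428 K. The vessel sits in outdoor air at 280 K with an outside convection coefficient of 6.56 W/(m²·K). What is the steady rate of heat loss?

For a spherical shell R = (1/r₁ − 1/r₂)/(4πk); film R = 1/(h·4πr²). In series:
R_cast iron shell = (1/1.33 − 1/1.345)/(4π×51.2) = 1.303×10^-5 K/W
R_cellular glass = (1/1.345 − 1/1.47)/(4π×0.0424) = 0.1187 K/W
R_mineral wool = (1/1.47 − 1/1.53)/(4π×0.0374) = 0.05676 K/W
R_outer film = 1/(h·4πr_o²) = 1/(6.56×4π×1.53²) = 0.005182 K/W
R_total = 0.1806 K/W
Q = ΔT/R_total = 148/0.1806

Q ≈ 819 W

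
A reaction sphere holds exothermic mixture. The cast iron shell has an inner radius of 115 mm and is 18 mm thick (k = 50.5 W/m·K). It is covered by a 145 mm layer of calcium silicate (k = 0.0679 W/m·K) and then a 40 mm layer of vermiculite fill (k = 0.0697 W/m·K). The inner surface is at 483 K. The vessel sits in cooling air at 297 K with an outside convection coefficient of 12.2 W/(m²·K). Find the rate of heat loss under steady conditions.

Q ≈ 35.9 W

For a spherical shell R = (1/r₁ − 1/r₂)/(4πk); film R = 1/(h·4πr²). In series:
R_cast iron shell = (1/0.115 − 1/0.133)/(4π×50.5) = 0.001854 K/W
R_calcium silicate = (1/0.133 − 1/0.278)/(4π×0.0679) = 4.596 K/W
R_vermiculite fill = (1/0.278 − 1/0.318)/(4π×0.0697) = 0.5166 K/W
R_outer film = 1/(h·4πr_o²) = 1/(12.2×4π×0.318²) = 0.0645 K/W
R_total = 5.179 K/W
Q = ΔT/R_total = 186/5.179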